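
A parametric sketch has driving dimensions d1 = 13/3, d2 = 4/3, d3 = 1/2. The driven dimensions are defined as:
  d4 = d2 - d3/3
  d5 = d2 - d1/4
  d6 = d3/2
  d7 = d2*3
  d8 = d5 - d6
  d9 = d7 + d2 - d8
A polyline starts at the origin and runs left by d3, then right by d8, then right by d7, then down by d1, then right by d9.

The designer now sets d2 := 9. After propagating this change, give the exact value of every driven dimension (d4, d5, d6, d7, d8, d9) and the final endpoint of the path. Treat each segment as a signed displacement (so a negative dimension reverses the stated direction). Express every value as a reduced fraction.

d4 = 53/6
d5 = 95/12
d6 = 1/4
d7 = 27
d8 = 23/3
d9 = 85/3
endpoint = (125/2, -13/3)

Apply edit: d2 := 9
  d4 = d2 - d3/3 = 53/6
  d5 = d2 - d1/4 = 95/12
  d6 = d3/2 = 1/4
  d7 = d2*3 = 27
  d8 = d5 - d6 = 23/3
  d9 = d7 + d2 - d8 = 85/3
Walk from origin (0, 0):
  seg 1: left by d3 = 1/2 → (-1/2, 0)
  seg 2: right by d8 = 23/3 → (43/6, 0)
  seg 3: right by d7 = 27 → (205/6, 0)
  seg 4: down by d1 = 13/3 → (205/6, -13/3)
  seg 5: right by d9 = 85/3 → (125/2, -13/3)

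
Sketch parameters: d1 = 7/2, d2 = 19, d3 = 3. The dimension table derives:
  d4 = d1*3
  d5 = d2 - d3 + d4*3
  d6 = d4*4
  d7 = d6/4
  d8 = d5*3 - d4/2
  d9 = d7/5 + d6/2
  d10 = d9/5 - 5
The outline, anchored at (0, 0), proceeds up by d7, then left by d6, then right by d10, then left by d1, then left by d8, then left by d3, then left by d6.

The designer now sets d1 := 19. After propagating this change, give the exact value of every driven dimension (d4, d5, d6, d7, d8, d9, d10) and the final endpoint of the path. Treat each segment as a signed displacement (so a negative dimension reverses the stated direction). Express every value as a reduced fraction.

d4 = 57
d5 = 187
d6 = 228
d7 = 57
d8 = 1065/2
d9 = 627/5
d10 = 502/25
endpoint = (-49521/50, 57)

Apply edit: d1 := 19
  d4 = d1*3 = 57
  d5 = d2 - d3 + d4*3 = 187
  d6 = d4*4 = 228
  d7 = d6/4 = 57
  d8 = d5*3 - d4/2 = 1065/2
  d9 = d7/5 + d6/2 = 627/5
  d10 = d9/5 - 5 = 502/25
Walk from origin (0, 0):
  seg 1: up by d7 = 57 → (0, 57)
  seg 2: left by d6 = 228 → (-228, 57)
  seg 3: right by d10 = 502/25 → (-5198/25, 57)
  seg 4: left by d1 = 19 → (-5673/25, 57)
  seg 5: left by d8 = 1065/2 → (-37971/50, 57)
  seg 6: left by d3 = 3 → (-38121/50, 57)
  seg 7: left by d6 = 228 → (-49521/50, 57)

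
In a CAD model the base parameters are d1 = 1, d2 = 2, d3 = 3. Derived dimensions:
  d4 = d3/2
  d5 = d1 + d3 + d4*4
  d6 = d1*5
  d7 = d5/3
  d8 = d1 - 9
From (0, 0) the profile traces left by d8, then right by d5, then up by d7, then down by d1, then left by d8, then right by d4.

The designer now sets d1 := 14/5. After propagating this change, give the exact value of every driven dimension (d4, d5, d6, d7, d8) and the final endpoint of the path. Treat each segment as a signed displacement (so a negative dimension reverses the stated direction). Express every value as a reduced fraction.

d4 = 3/2
d5 = 59/5
d6 = 14
d7 = 59/15
d8 = -31/5
endpoint = (257/10, 17/15)

Apply edit: d1 := 14/5
  d4 = d3/2 = 3/2
  d5 = d1 + d3 + d4*4 = 59/5
  d6 = d1*5 = 14
  d7 = d5/3 = 59/15
  d8 = d1 - 9 = -31/5
Walk from origin (0, 0):
  seg 1: left by d8 = -31/5 → (31/5, 0)
  seg 2: right by d5 = 59/5 → (18, 0)
  seg 3: up by d7 = 59/15 → (18, 59/15)
  seg 4: down by d1 = 14/5 → (18, 17/15)
  seg 5: left by d8 = -31/5 → (121/5, 17/15)
  seg 6: right by d4 = 3/2 → (257/10, 17/15)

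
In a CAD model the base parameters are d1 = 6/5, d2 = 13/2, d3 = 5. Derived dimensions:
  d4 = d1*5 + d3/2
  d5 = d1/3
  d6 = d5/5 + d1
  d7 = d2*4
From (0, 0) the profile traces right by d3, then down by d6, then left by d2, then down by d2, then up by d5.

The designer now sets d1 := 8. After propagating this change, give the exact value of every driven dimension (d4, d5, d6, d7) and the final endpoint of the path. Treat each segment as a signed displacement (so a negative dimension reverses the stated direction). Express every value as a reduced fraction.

d4 = 85/2
d5 = 8/3
d6 = 128/15
d7 = 26
endpoint = (-3/2, -371/30)

Apply edit: d1 := 8
  d4 = d1*5 + d3/2 = 85/2
  d5 = d1/3 = 8/3
  d6 = d5/5 + d1 = 128/15
  d7 = d2*4 = 26
Walk from origin (0, 0):
  seg 1: right by d3 = 5 → (5, 0)
  seg 2: down by d6 = 128/15 → (5, -128/15)
  seg 3: left by d2 = 13/2 → (-3/2, -128/15)
  seg 4: down by d2 = 13/2 → (-3/2, -451/30)
  seg 5: up by d5 = 8/3 → (-3/2, -371/30)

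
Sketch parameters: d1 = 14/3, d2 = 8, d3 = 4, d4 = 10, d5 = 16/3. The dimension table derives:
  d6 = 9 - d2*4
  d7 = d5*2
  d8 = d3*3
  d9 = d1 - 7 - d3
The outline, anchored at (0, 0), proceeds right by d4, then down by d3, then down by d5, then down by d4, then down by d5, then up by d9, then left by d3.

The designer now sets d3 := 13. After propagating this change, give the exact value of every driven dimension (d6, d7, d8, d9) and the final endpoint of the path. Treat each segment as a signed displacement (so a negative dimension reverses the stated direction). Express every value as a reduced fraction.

d6 = -23
d7 = 32/3
d8 = 39
d9 = -46/3
endpoint = (-3, -49)

Apply edit: d3 := 13
  d6 = 9 - d2*4 = -23
  d7 = d5*2 = 32/3
  d8 = d3*3 = 39
  d9 = d1 - 7 - d3 = -46/3
Walk from origin (0, 0):
  seg 1: right by d4 = 10 → (10, 0)
  seg 2: down by d3 = 13 → (10, -13)
  seg 3: down by d5 = 16/3 → (10, -55/3)
  seg 4: down by d4 = 10 → (10, -85/3)
  seg 5: down by d5 = 16/3 → (10, -101/3)
  seg 6: up by d9 = -46/3 → (10, -49)
  seg 7: left by d3 = 13 → (-3, -49)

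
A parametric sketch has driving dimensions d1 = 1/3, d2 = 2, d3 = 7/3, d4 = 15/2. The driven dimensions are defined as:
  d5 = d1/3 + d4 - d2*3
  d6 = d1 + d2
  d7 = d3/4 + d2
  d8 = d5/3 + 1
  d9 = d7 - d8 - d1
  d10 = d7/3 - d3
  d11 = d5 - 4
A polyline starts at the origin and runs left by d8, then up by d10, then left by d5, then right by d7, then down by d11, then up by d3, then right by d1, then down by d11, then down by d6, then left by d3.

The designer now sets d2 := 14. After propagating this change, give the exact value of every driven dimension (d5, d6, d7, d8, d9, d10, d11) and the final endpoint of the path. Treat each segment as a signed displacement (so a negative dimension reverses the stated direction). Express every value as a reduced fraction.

d5 = -619/18
d6 = 43/3
d7 = 175/12
d8 = -565/54
d9 = 2669/108
d10 = 91/36
d11 = -691/18
endpoint = (6203/108, 2423/36)

Apply edit: d2 := 14
  d5 = d1/3 + d4 - d2*3 = -619/18
  d6 = d1 + d2 = 43/3
  d7 = d3/4 + d2 = 175/12
  d8 = d5/3 + 1 = -565/54
  d9 = d7 - d8 - d1 = 2669/108
  d10 = d7/3 - d3 = 91/36
  d11 = d5 - 4 = -691/18
Walk from origin (0, 0):
  seg 1: left by d8 = -565/54 → (565/54, 0)
  seg 2: up by d10 = 91/36 → (565/54, 91/36)
  seg 3: left by d5 = -619/18 → (1211/27, 91/36)
  seg 4: right by d7 = 175/12 → (6419/108, 91/36)
  seg 5: down by d11 = -691/18 → (6419/108, 491/12)
  seg 6: up by d3 = 7/3 → (6419/108, 173/4)
  seg 7: right by d1 = 1/3 → (6455/108, 173/4)
  seg 8: down by d11 = -691/18 → (6455/108, 2939/36)
  seg 9: down by d6 = 43/3 → (6455/108, 2423/36)
  seg 10: left by d3 = 7/3 → (6203/108, 2423/36)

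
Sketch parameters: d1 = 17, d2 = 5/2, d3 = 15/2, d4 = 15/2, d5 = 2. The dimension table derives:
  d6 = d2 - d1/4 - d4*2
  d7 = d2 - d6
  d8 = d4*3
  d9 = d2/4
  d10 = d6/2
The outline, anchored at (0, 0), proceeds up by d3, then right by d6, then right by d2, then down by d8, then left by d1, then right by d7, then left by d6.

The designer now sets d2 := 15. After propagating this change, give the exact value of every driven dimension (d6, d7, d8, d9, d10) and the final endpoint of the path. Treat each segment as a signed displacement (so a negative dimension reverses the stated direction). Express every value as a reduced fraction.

d6 = -17/4
d7 = 77/4
d8 = 45/2
d9 = 15/4
d10 = -17/8
endpoint = (69/4, -15)

Apply edit: d2 := 15
  d6 = d2 - d1/4 - d4*2 = -17/4
  d7 = d2 - d6 = 77/4
  d8 = d4*3 = 45/2
  d9 = d2/4 = 15/4
  d10 = d6/2 = -17/8
Walk from origin (0, 0):
  seg 1: up by d3 = 15/2 → (0, 15/2)
  seg 2: right by d6 = -17/4 → (-17/4, 15/2)
  seg 3: right by d2 = 15 → (43/4, 15/2)
  seg 4: down by d8 = 45/2 → (43/4, -15)
  seg 5: left by d1 = 17 → (-25/4, -15)
  seg 6: right by d7 = 77/4 → (13, -15)
  seg 7: left by d6 = -17/4 → (69/4, -15)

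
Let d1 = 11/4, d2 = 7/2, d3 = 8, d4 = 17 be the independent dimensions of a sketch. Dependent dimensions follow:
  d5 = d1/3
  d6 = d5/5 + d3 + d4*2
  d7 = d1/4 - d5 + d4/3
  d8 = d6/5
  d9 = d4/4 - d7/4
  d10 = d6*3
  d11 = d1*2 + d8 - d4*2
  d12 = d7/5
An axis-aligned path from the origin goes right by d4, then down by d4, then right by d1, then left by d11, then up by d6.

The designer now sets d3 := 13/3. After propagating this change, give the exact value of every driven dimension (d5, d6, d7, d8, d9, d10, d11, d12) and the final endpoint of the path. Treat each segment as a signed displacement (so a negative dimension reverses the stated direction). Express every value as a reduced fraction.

d5 = 11/12
d6 = 2311/60
d7 = 87/16
d8 = 2311/300
d9 = 185/64
d10 = 2311/20
d11 = -6239/300
d12 = 87/80
endpoint = (3041/75, 1291/60)

Apply edit: d3 := 13/3
  d5 = d1/3 = 11/12
  d6 = d5/5 + d3 + d4*2 = 2311/60
  d7 = d1/4 - d5 + d4/3 = 87/16
  d8 = d6/5 = 2311/300
  d9 = d4/4 - d7/4 = 185/64
  d10 = d6*3 = 2311/20
  d11 = d1*2 + d8 - d4*2 = -6239/300
  d12 = d7/5 = 87/80
Walk from origin (0, 0):
  seg 1: right by d4 = 17 → (17, 0)
  seg 2: down by d4 = 17 → (17, -17)
  seg 3: right by d1 = 11/4 → (79/4, -17)
  seg 4: left by d11 = -6239/300 → (3041/75, -17)
  seg 5: up by d6 = 2311/60 → (3041/75, 1291/60)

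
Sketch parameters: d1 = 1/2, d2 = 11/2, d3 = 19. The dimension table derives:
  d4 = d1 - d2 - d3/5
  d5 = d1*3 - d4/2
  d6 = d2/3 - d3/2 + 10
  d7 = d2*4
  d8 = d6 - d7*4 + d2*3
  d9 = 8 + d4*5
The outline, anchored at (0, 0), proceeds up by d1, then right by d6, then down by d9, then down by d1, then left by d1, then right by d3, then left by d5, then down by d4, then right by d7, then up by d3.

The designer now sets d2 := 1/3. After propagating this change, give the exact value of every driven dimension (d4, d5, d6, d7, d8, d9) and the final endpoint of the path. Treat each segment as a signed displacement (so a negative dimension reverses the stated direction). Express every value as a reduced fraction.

d4 = -109/30
d5 = 199/60
d6 = 11/18
d7 = 4/3
d8 = -67/18
d9 = -61/6
endpoint = (3083/180, 164/5)

Apply edit: d2 := 1/3
  d4 = d1 - d2 - d3/5 = -109/30
  d5 = d1*3 - d4/2 = 199/60
  d6 = d2/3 - d3/2 + 10 = 11/18
  d7 = d2*4 = 4/3
  d8 = d6 - d7*4 + d2*3 = -67/18
  d9 = 8 + d4*5 = -61/6
Walk from origin (0, 0):
  seg 1: up by d1 = 1/2 → (0, 1/2)
  seg 2: right by d6 = 11/18 → (11/18, 1/2)
  seg 3: down by d9 = -61/6 → (11/18, 32/3)
  seg 4: down by d1 = 1/2 → (11/18, 61/6)
  seg 5: left by d1 = 1/2 → (1/9, 61/6)
  seg 6: right by d3 = 19 → (172/9, 61/6)
  seg 7: left by d5 = 199/60 → (2843/180, 61/6)
  seg 8: down by d4 = -109/30 → (2843/180, 69/5)
  seg 9: right by d7 = 4/3 → (3083/180, 69/5)
  seg 10: up by d3 = 19 → (3083/180, 164/5)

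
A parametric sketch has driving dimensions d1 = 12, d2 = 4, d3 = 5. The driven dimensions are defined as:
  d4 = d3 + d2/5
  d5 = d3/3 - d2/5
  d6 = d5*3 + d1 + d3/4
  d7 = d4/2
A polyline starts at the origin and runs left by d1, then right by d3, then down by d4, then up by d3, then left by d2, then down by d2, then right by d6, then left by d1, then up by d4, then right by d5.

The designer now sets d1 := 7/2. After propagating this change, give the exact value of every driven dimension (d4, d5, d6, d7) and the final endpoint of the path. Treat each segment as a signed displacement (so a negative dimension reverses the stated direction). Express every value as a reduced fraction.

d4 = 29/5
d5 = 13/15
d6 = 147/20
d7 = 29/10
endpoint = (133/60, 1)

Apply edit: d1 := 7/2
  d4 = d3 + d2/5 = 29/5
  d5 = d3/3 - d2/5 = 13/15
  d6 = d5*3 + d1 + d3/4 = 147/20
  d7 = d4/2 = 29/10
Walk from origin (0, 0):
  seg 1: left by d1 = 7/2 → (-7/2, 0)
  seg 2: right by d3 = 5 → (3/2, 0)
  seg 3: down by d4 = 29/5 → (3/2, -29/5)
  seg 4: up by d3 = 5 → (3/2, -4/5)
  seg 5: left by d2 = 4 → (-5/2, -4/5)
  seg 6: down by d2 = 4 → (-5/2, -24/5)
  seg 7: right by d6 = 147/20 → (97/20, -24/5)
  seg 8: left by d1 = 7/2 → (27/20, -24/5)
  seg 9: up by d4 = 29/5 → (27/20, 1)
  seg 10: right by d5 = 13/15 → (133/60, 1)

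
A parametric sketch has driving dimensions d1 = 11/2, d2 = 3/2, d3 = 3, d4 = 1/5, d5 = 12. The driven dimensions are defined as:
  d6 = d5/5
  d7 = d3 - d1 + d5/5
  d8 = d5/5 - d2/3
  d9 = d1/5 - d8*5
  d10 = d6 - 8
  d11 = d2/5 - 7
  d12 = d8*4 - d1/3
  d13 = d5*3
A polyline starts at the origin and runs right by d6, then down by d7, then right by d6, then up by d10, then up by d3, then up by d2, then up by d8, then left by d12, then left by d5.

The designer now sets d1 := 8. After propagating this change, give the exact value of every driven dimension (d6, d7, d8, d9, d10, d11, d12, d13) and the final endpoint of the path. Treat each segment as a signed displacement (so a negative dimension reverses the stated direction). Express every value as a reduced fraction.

d6 = 12/5
d7 = -13/5
d8 = 19/10
d9 = -79/10
d10 = -28/5
d11 = -67/10
d12 = 74/15
d13 = 36
endpoint = (-182/15, 17/5)

Apply edit: d1 := 8
  d6 = d5/5 = 12/5
  d7 = d3 - d1 + d5/5 = -13/5
  d8 = d5/5 - d2/3 = 19/10
  d9 = d1/5 - d8*5 = -79/10
  d10 = d6 - 8 = -28/5
  d11 = d2/5 - 7 = -67/10
  d12 = d8*4 - d1/3 = 74/15
  d13 = d5*3 = 36
Walk from origin (0, 0):
  seg 1: right by d6 = 12/5 → (12/5, 0)
  seg 2: down by d7 = -13/5 → (12/5, 13/5)
  seg 3: right by d6 = 12/5 → (24/5, 13/5)
  seg 4: up by d10 = -28/5 → (24/5, -3)
  seg 5: up by d3 = 3 → (24/5, 0)
  seg 6: up by d2 = 3/2 → (24/5, 3/2)
  seg 7: up by d8 = 19/10 → (24/5, 17/5)
  seg 8: left by d12 = 74/15 → (-2/15, 17/5)
  seg 9: left by d5 = 12 → (-182/15, 17/5)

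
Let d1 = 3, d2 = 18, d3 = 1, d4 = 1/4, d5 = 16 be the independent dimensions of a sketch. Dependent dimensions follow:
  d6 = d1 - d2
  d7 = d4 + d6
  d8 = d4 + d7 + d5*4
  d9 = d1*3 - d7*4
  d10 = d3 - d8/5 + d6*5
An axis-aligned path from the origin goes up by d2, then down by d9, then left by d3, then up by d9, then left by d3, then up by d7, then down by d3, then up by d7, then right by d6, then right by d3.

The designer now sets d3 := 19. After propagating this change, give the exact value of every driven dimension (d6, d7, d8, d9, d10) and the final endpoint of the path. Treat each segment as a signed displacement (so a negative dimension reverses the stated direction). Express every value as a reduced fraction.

Apply edit: d3 := 19
  d6 = d1 - d2 = -15
  d7 = d4 + d6 = -59/4
  d8 = d4 + d7 + d5*4 = 99/2
  d9 = d1*3 - d7*4 = 68
  d10 = d3 - d8/5 + d6*5 = -659/10
Walk from origin (0, 0):
  seg 1: up by d2 = 18 → (0, 18)
  seg 2: down by d9 = 68 → (0, -50)
  seg 3: left by d3 = 19 → (-19, -50)
  seg 4: up by d9 = 68 → (-19, 18)
  seg 5: left by d3 = 19 → (-38, 18)
  seg 6: up by d7 = -59/4 → (-38, 13/4)
  seg 7: down by d3 = 19 → (-38, -63/4)
  seg 8: up by d7 = -59/4 → (-38, -61/2)
  seg 9: right by d6 = -15 → (-53, -61/2)
  seg 10: right by d3 = 19 → (-34, -61/2)

d6 = -15
d7 = -59/4
d8 = 99/2
d9 = 68
d10 = -659/10
endpoint = (-34, -61/2)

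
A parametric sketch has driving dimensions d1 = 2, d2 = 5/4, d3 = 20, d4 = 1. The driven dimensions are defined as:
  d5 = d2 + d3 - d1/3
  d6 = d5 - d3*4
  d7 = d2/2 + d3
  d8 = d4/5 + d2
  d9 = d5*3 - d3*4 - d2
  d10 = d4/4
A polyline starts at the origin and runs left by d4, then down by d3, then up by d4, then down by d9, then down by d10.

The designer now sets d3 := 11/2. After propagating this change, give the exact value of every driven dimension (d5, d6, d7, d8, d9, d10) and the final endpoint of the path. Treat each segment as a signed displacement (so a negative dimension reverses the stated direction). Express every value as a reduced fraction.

d5 = 73/12
d6 = -191/12
d7 = 49/8
d8 = 29/20
d9 = -5
d10 = 1/4
endpoint = (-1, 1/4)

Apply edit: d3 := 11/2
  d5 = d2 + d3 - d1/3 = 73/12
  d6 = d5 - d3*4 = -191/12
  d7 = d2/2 + d3 = 49/8
  d8 = d4/5 + d2 = 29/20
  d9 = d5*3 - d3*4 - d2 = -5
  d10 = d4/4 = 1/4
Walk from origin (0, 0):
  seg 1: left by d4 = 1 → (-1, 0)
  seg 2: down by d3 = 11/2 → (-1, -11/2)
  seg 3: up by d4 = 1 → (-1, -9/2)
  seg 4: down by d9 = -5 → (-1, 1/2)
  seg 5: down by d10 = 1/4 → (-1, 1/4)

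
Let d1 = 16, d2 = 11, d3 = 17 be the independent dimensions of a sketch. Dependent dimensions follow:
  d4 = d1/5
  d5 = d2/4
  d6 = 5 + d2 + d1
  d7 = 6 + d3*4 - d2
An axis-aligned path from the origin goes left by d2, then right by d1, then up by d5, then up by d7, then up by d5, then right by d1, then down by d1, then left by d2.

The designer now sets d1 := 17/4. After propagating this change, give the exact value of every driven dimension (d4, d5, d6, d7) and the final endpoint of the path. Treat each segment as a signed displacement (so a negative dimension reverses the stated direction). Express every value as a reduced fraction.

Apply edit: d1 := 17/4
  d4 = d1/5 = 17/20
  d5 = d2/4 = 11/4
  d6 = 5 + d2 + d1 = 81/4
  d7 = 6 + d3*4 - d2 = 63
Walk from origin (0, 0):
  seg 1: left by d2 = 11 → (-11, 0)
  seg 2: right by d1 = 17/4 → (-27/4, 0)
  seg 3: up by d5 = 11/4 → (-27/4, 11/4)
  seg 4: up by d7 = 63 → (-27/4, 263/4)
  seg 5: up by d5 = 11/4 → (-27/4, 137/2)
  seg 6: right by d1 = 17/4 → (-5/2, 137/2)
  seg 7: down by d1 = 17/4 → (-5/2, 257/4)
  seg 8: left by d2 = 11 → (-27/2, 257/4)

d4 = 17/20
d5 = 11/4
d6 = 81/4
d7 = 63
endpoint = (-27/2, 257/4)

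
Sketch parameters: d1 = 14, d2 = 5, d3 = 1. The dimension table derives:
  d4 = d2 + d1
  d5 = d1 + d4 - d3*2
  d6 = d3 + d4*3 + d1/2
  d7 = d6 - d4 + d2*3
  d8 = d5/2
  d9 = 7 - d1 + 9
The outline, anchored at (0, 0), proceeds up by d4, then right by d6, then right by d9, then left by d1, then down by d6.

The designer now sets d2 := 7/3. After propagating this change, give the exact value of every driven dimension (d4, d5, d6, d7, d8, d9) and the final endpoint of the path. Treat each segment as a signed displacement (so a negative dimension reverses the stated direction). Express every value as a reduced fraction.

d4 = 49/3
d5 = 85/3
d6 = 57
d7 = 143/3
d8 = 85/6
d9 = 2
endpoint = (45, -122/3)

Apply edit: d2 := 7/3
  d4 = d2 + d1 = 49/3
  d5 = d1 + d4 - d3*2 = 85/3
  d6 = d3 + d4*3 + d1/2 = 57
  d7 = d6 - d4 + d2*3 = 143/3
  d8 = d5/2 = 85/6
  d9 = 7 - d1 + 9 = 2
Walk from origin (0, 0):
  seg 1: up by d4 = 49/3 → (0, 49/3)
  seg 2: right by d6 = 57 → (57, 49/3)
  seg 3: right by d9 = 2 → (59, 49/3)
  seg 4: left by d1 = 14 → (45, 49/3)
  seg 5: down by d6 = 57 → (45, -122/3)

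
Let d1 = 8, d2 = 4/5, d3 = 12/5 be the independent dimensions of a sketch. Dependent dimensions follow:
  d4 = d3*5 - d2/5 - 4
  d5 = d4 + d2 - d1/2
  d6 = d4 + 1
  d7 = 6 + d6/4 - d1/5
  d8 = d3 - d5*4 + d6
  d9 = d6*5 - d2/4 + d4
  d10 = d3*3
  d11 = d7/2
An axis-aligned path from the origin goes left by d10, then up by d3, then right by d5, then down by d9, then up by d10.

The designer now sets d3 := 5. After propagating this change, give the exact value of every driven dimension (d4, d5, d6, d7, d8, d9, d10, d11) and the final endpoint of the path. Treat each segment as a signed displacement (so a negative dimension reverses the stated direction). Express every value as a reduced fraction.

d4 = 521/25
d5 = 441/25
d6 = 546/25
d7 = 493/50
d8 = -1093/25
d9 = 3246/25
d10 = 15
d11 = 493/100
endpoint = (66/25, -2746/25)

Apply edit: d3 := 5
  d4 = d3*5 - d2/5 - 4 = 521/25
  d5 = d4 + d2 - d1/2 = 441/25
  d6 = d4 + 1 = 546/25
  d7 = 6 + d6/4 - d1/5 = 493/50
  d8 = d3 - d5*4 + d6 = -1093/25
  d9 = d6*5 - d2/4 + d4 = 3246/25
  d10 = d3*3 = 15
  d11 = d7/2 = 493/100
Walk from origin (0, 0):
  seg 1: left by d10 = 15 → (-15, 0)
  seg 2: up by d3 = 5 → (-15, 5)
  seg 3: right by d5 = 441/25 → (66/25, 5)
  seg 4: down by d9 = 3246/25 → (66/25, -3121/25)
  seg 5: up by d10 = 15 → (66/25, -2746/25)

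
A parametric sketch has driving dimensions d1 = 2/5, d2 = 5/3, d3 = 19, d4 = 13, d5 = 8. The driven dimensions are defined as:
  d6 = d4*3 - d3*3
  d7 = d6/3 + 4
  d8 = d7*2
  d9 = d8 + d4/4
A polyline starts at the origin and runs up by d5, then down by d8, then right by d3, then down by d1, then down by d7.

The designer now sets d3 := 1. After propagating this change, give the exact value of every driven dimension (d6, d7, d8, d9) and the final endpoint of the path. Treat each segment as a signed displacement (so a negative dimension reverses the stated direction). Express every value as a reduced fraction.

d6 = 36
d7 = 16
d8 = 32
d9 = 141/4
endpoint = (1, -202/5)

Apply edit: d3 := 1
  d6 = d4*3 - d3*3 = 36
  d7 = d6/3 + 4 = 16
  d8 = d7*2 = 32
  d9 = d8 + d4/4 = 141/4
Walk from origin (0, 0):
  seg 1: up by d5 = 8 → (0, 8)
  seg 2: down by d8 = 32 → (0, -24)
  seg 3: right by d3 = 1 → (1, -24)
  seg 4: down by d1 = 2/5 → (1, -122/5)
  seg 5: down by d7 = 16 → (1, -202/5)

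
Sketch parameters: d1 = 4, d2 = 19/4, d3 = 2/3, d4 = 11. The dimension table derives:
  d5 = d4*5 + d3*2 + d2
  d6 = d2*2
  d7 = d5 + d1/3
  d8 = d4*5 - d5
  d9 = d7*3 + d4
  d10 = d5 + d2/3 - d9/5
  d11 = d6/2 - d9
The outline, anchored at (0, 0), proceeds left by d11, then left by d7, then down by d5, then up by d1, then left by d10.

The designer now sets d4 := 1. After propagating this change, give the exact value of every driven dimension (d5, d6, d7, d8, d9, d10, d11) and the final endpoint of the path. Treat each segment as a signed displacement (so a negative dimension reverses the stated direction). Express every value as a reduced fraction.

Apply edit: d4 := 1
  d5 = d4*5 + d3*2 + d2 = 133/12
  d6 = d2*2 = 19/2
  d7 = d5 + d1/3 = 149/12
  d8 = d4*5 - d5 = -73/12
  d9 = d7*3 + d4 = 153/4
  d10 = d5 + d2/3 - d9/5 = 301/60
  d11 = d6/2 - d9 = -67/2
Walk from origin (0, 0):
  seg 1: left by d11 = -67/2 → (67/2, 0)
  seg 2: left by d7 = 149/12 → (253/12, 0)
  seg 3: down by d5 = 133/12 → (253/12, -133/12)
  seg 4: up by d1 = 4 → (253/12, -85/12)
  seg 5: left by d10 = 301/60 → (241/15, -85/12)

d5 = 133/12
d6 = 19/2
d7 = 149/12
d8 = -73/12
d9 = 153/4
d10 = 301/60
d11 = -67/2
endpoint = (241/15, -85/12)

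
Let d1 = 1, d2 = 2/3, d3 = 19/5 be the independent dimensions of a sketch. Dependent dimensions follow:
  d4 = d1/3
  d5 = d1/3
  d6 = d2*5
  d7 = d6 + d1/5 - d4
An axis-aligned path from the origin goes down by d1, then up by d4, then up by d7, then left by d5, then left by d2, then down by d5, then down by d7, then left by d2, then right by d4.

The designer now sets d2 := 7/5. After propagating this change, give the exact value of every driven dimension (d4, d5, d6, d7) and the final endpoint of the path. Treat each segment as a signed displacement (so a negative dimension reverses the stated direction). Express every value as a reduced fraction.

Apply edit: d2 := 7/5
  d4 = d1/3 = 1/3
  d5 = d1/3 = 1/3
  d6 = d2*5 = 7
  d7 = d6 + d1/5 - d4 = 103/15
Walk from origin (0, 0):
  seg 1: down by d1 = 1 → (0, -1)
  seg 2: up by d4 = 1/3 → (0, -2/3)
  seg 3: up by d7 = 103/15 → (0, 31/5)
  seg 4: left by d5 = 1/3 → (-1/3, 31/5)
  seg 5: left by d2 = 7/5 → (-26/15, 31/5)
  seg 6: down by d5 = 1/3 → (-26/15, 88/15)
  seg 7: down by d7 = 103/15 → (-26/15, -1)
  seg 8: left by d2 = 7/5 → (-47/15, -1)
  seg 9: right by d4 = 1/3 → (-14/5, -1)

d4 = 1/3
d5 = 1/3
d6 = 7
d7 = 103/15
endpoint = (-14/5, -1)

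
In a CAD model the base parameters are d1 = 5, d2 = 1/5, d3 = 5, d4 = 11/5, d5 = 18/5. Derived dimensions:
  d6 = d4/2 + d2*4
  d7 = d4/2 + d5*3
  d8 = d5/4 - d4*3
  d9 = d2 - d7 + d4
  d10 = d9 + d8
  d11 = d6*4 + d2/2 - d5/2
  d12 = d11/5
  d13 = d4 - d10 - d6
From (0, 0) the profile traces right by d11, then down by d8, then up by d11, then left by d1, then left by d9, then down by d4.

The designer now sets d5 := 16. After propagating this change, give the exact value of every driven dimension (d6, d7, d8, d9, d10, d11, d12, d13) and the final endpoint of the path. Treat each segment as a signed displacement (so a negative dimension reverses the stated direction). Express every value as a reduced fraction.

d6 = 19/10
d7 = 491/10
d8 = -13/5
d9 = -467/10
d10 = -493/10
d11 = -3/10
d12 = -3/50
d13 = 248/5
endpoint = (207/5, 1/10)

Apply edit: d5 := 16
  d6 = d4/2 + d2*4 = 19/10
  d7 = d4/2 + d5*3 = 491/10
  d8 = d5/4 - d4*3 = -13/5
  d9 = d2 - d7 + d4 = -467/10
  d10 = d9 + d8 = -493/10
  d11 = d6*4 + d2/2 - d5/2 = -3/10
  d12 = d11/5 = -3/50
  d13 = d4 - d10 - d6 = 248/5
Walk from origin (0, 0):
  seg 1: right by d11 = -3/10 → (-3/10, 0)
  seg 2: down by d8 = -13/5 → (-3/10, 13/5)
  seg 3: up by d11 = -3/10 → (-3/10, 23/10)
  seg 4: left by d1 = 5 → (-53/10, 23/10)
  seg 5: left by d9 = -467/10 → (207/5, 23/10)
  seg 6: down by d4 = 11/5 → (207/5, 1/10)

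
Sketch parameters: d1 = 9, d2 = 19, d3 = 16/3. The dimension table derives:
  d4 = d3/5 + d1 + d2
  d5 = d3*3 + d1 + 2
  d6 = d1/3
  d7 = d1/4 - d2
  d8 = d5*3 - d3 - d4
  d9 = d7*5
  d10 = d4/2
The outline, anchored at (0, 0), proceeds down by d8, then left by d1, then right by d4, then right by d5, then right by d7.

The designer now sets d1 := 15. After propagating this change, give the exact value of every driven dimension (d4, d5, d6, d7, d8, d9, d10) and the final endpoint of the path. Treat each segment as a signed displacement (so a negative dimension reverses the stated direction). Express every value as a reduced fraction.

d4 = 526/15
d5 = 33
d6 = 5
d7 = -61/4
d8 = 293/5
d9 = -305/4
d10 = 263/15
endpoint = (2269/60, -293/5)

Apply edit: d1 := 15
  d4 = d3/5 + d1 + d2 = 526/15
  d5 = d3*3 + d1 + 2 = 33
  d6 = d1/3 = 5
  d7 = d1/4 - d2 = -61/4
  d8 = d5*3 - d3 - d4 = 293/5
  d9 = d7*5 = -305/4
  d10 = d4/2 = 263/15
Walk from origin (0, 0):
  seg 1: down by d8 = 293/5 → (0, -293/5)
  seg 2: left by d1 = 15 → (-15, -293/5)
  seg 3: right by d4 = 526/15 → (301/15, -293/5)
  seg 4: right by d5 = 33 → (796/15, -293/5)
  seg 5: right by d7 = -61/4 → (2269/60, -293/5)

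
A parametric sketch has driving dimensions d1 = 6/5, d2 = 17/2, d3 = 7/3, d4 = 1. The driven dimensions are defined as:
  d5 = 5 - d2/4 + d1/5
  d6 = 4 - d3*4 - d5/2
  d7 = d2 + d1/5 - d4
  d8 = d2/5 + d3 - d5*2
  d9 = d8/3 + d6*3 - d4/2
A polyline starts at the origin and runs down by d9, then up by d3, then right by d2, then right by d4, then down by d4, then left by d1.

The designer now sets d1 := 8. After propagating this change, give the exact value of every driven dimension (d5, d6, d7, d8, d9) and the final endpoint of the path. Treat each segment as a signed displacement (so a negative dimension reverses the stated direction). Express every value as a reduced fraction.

Apply edit: d1 := 8
  d5 = 5 - d2/4 + d1/5 = 179/40
  d6 = 4 - d3*4 - d5/2 = -1817/240
  d7 = d2 + d1/5 - d4 = 91/10
  d8 = d2/5 + d3 - d5*2 = -59/12
  d9 = d8/3 + d6*3 - d4/2 = -17893/720
Walk from origin (0, 0):
  seg 1: down by d9 = -17893/720 → (0, 17893/720)
  seg 2: up by d3 = 7/3 → (0, 19573/720)
  seg 3: right by d2 = 17/2 → (17/2, 19573/720)
  seg 4: right by d4 = 1 → (19/2, 19573/720)
  seg 5: down by d4 = 1 → (19/2, 18853/720)
  seg 6: left by d1 = 8 → (3/2, 18853/720)

d5 = 179/40
d6 = -1817/240
d7 = 91/10
d8 = -59/12
d9 = -17893/720
endpoint = (3/2, 18853/720)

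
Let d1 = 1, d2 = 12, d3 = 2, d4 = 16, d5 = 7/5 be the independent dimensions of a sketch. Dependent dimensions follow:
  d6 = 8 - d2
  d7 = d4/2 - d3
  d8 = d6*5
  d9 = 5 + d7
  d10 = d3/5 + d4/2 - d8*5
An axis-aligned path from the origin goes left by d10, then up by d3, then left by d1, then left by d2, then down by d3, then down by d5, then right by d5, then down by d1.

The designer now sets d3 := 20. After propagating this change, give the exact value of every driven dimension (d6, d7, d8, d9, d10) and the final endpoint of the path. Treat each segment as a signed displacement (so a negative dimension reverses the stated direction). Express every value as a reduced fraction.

Apply edit: d3 := 20
  d6 = 8 - d2 = -4
  d7 = d4/2 - d3 = -12
  d8 = d6*5 = -20
  d9 = 5 + d7 = -7
  d10 = d3/5 + d4/2 - d8*5 = 112
Walk from origin (0, 0):
  seg 1: left by d10 = 112 → (-112, 0)
  seg 2: up by d3 = 20 → (-112, 20)
  seg 3: left by d1 = 1 → (-113, 20)
  seg 4: left by d2 = 12 → (-125, 20)
  seg 5: down by d3 = 20 → (-125, 0)
  seg 6: down by d5 = 7/5 → (-125, -7/5)
  seg 7: right by d5 = 7/5 → (-618/5, -7/5)
  seg 8: down by d1 = 1 → (-618/5, -12/5)

d6 = -4
d7 = -12
d8 = -20
d9 = -7
d10 = 112
endpoint = (-618/5, -12/5)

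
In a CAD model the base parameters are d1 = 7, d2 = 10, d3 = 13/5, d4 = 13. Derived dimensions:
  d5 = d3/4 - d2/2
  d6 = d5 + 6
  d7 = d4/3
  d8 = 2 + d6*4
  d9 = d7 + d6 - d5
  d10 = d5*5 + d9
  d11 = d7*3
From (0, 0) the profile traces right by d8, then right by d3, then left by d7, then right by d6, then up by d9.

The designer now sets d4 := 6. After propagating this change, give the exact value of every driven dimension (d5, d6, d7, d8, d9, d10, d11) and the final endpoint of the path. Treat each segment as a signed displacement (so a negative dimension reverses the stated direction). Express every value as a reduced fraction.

Apply edit: d4 := 6
  d5 = d3/4 - d2/2 = -87/20
  d6 = d5 + 6 = 33/20
  d7 = d4/3 = 2
  d8 = 2 + d6*4 = 43/5
  d9 = d7 + d6 - d5 = 8
  d10 = d5*5 + d9 = -55/4
  d11 = d7*3 = 6
Walk from origin (0, 0):
  seg 1: right by d8 = 43/5 → (43/5, 0)
  seg 2: right by d3 = 13/5 → (56/5, 0)
  seg 3: left by d7 = 2 → (46/5, 0)
  seg 4: right by d6 = 33/20 → (217/20, 0)
  seg 5: up by d9 = 8 → (217/20, 8)

d5 = -87/20
d6 = 33/20
d7 = 2
d8 = 43/5
d9 = 8
d10 = -55/4
d11 = 6
endpoint = (217/20, 8)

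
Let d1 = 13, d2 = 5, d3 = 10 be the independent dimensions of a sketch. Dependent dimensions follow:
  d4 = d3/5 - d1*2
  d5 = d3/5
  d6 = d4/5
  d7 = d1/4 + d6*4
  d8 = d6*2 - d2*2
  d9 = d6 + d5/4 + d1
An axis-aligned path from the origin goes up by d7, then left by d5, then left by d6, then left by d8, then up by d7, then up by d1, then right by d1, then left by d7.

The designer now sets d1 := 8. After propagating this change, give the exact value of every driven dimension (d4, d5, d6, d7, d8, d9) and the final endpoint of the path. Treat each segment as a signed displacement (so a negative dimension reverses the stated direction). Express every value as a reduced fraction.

d4 = -14
d5 = 2
d6 = -14/5
d7 = -46/5
d8 = -78/5
d9 = 57/10
endpoint = (168/5, -52/5)

Apply edit: d1 := 8
  d4 = d3/5 - d1*2 = -14
  d5 = d3/5 = 2
  d6 = d4/5 = -14/5
  d7 = d1/4 + d6*4 = -46/5
  d8 = d6*2 - d2*2 = -78/5
  d9 = d6 + d5/4 + d1 = 57/10
Walk from origin (0, 0):
  seg 1: up by d7 = -46/5 → (0, -46/5)
  seg 2: left by d5 = 2 → (-2, -46/5)
  seg 3: left by d6 = -14/5 → (4/5, -46/5)
  seg 4: left by d8 = -78/5 → (82/5, -46/5)
  seg 5: up by d7 = -46/5 → (82/5, -92/5)
  seg 6: up by d1 = 8 → (82/5, -52/5)
  seg 7: right by d1 = 8 → (122/5, -52/5)
  seg 8: left by d7 = -46/5 → (168/5, -52/5)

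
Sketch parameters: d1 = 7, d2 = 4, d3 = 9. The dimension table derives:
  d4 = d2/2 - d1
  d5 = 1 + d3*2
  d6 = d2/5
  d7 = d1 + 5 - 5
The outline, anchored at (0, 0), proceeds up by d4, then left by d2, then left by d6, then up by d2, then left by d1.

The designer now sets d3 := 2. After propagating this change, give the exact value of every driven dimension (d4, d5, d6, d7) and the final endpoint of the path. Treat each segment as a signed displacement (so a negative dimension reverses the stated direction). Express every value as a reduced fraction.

Apply edit: d3 := 2
  d4 = d2/2 - d1 = -5
  d5 = 1 + d3*2 = 5
  d6 = d2/5 = 4/5
  d7 = d1 + 5 - 5 = 7
Walk from origin (0, 0):
  seg 1: up by d4 = -5 → (0, -5)
  seg 2: left by d2 = 4 → (-4, -5)
  seg 3: left by d6 = 4/5 → (-24/5, -5)
  seg 4: up by d2 = 4 → (-24/5, -1)
  seg 5: left by d1 = 7 → (-59/5, -1)

d4 = -5
d5 = 5
d6 = 4/5
d7 = 7
endpoint = (-59/5, -1)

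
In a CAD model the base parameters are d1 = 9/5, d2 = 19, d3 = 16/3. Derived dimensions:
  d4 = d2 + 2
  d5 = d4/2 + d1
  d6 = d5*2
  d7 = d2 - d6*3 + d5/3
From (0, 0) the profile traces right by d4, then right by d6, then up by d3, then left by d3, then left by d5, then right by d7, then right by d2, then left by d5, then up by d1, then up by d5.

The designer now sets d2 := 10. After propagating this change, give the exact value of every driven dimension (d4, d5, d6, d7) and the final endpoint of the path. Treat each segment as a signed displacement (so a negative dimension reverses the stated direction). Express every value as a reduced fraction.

Apply edit: d2 := 10
  d4 = d2 + 2 = 12
  d5 = d4/2 + d1 = 39/5
  d6 = d5*2 = 78/5
  d7 = d2 - d6*3 + d5/3 = -171/5
Walk from origin (0, 0):
  seg 1: right by d4 = 12 → (12, 0)
  seg 2: right by d6 = 78/5 → (138/5, 0)
  seg 3: up by d3 = 16/3 → (138/5, 16/3)
  seg 4: left by d3 = 16/3 → (334/15, 16/3)
  seg 5: left by d5 = 39/5 → (217/15, 16/3)
  seg 6: right by d7 = -171/5 → (-296/15, 16/3)
  seg 7: right by d2 = 10 → (-146/15, 16/3)
  seg 8: left by d5 = 39/5 → (-263/15, 16/3)
  seg 9: up by d1 = 9/5 → (-263/15, 107/15)
  seg 10: up by d5 = 39/5 → (-263/15, 224/15)

d4 = 12
d5 = 39/5
d6 = 78/5
d7 = -171/5
endpoint = (-263/15, 224/15)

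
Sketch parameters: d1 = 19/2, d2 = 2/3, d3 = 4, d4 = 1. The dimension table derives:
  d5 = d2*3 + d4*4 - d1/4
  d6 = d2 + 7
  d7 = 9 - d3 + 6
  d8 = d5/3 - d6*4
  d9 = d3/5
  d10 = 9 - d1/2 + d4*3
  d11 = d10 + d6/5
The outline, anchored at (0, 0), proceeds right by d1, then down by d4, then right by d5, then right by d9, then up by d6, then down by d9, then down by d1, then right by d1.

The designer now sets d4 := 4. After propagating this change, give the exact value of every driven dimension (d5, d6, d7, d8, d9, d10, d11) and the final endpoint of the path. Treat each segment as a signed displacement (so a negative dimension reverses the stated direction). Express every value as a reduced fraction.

d5 = 125/8
d6 = 23/3
d7 = 11
d8 = -611/24
d9 = 4/5
d10 = 65/4
d11 = 1067/60
endpoint = (1417/40, -199/30)

Apply edit: d4 := 4
  d5 = d2*3 + d4*4 - d1/4 = 125/8
  d6 = d2 + 7 = 23/3
  d7 = 9 - d3 + 6 = 11
  d8 = d5/3 - d6*4 = -611/24
  d9 = d3/5 = 4/5
  d10 = 9 - d1/2 + d4*3 = 65/4
  d11 = d10 + d6/5 = 1067/60
Walk from origin (0, 0):
  seg 1: right by d1 = 19/2 → (19/2, 0)
  seg 2: down by d4 = 4 → (19/2, -4)
  seg 3: right by d5 = 125/8 → (201/8, -4)
  seg 4: right by d9 = 4/5 → (1037/40, -4)
  seg 5: up by d6 = 23/3 → (1037/40, 11/3)
  seg 6: down by d9 = 4/5 → (1037/40, 43/15)
  seg 7: down by d1 = 19/2 → (1037/40, -199/30)
  seg 8: right by d1 = 19/2 → (1417/40, -199/30)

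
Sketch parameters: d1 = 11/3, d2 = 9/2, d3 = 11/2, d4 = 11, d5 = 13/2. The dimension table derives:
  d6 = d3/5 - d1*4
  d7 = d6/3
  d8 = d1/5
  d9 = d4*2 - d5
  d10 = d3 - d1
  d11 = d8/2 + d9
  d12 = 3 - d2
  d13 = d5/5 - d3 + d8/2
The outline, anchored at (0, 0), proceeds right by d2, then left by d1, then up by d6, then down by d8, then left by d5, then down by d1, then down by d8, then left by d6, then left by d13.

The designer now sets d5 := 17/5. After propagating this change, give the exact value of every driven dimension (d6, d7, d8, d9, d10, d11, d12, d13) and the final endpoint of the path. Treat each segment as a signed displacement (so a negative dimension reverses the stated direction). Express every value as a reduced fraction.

d6 = -407/30
d7 = -407/90
d8 = 11/15
d9 = 93/5
d10 = 11/6
d11 = 569/30
d12 = -3/2
d13 = -334/75
endpoint = (1159/75, -187/10)

Apply edit: d5 := 17/5
  d6 = d3/5 - d1*4 = -407/30
  d7 = d6/3 = -407/90
  d8 = d1/5 = 11/15
  d9 = d4*2 - d5 = 93/5
  d10 = d3 - d1 = 11/6
  d11 = d8/2 + d9 = 569/30
  d12 = 3 - d2 = -3/2
  d13 = d5/5 - d3 + d8/2 = -334/75
Walk from origin (0, 0):
  seg 1: right by d2 = 9/2 → (9/2, 0)
  seg 2: left by d1 = 11/3 → (5/6, 0)
  seg 3: up by d6 = -407/30 → (5/6, -407/30)
  seg 4: down by d8 = 11/15 → (5/6, -143/10)
  seg 5: left by d5 = 17/5 → (-77/30, -143/10)
  seg 6: down by d1 = 11/3 → (-77/30, -539/30)
  seg 7: down by d8 = 11/15 → (-77/30, -187/10)
  seg 8: left by d6 = -407/30 → (11, -187/10)
  seg 9: left by d13 = -334/75 → (1159/75, -187/10)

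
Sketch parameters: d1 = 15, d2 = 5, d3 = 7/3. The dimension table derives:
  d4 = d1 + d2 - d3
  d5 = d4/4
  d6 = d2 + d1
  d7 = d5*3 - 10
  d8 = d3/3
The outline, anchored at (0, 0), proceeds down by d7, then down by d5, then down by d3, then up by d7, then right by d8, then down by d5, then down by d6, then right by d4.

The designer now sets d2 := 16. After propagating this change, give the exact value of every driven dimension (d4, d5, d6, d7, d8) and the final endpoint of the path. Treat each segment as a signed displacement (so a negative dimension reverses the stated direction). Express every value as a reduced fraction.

Apply edit: d2 := 16
  d4 = d1 + d2 - d3 = 86/3
  d5 = d4/4 = 43/6
  d6 = d2 + d1 = 31
  d7 = d5*3 - 10 = 23/2
  d8 = d3/3 = 7/9
Walk from origin (0, 0):
  seg 1: down by d7 = 23/2 → (0, -23/2)
  seg 2: down by d5 = 43/6 → (0, -56/3)
  seg 3: down by d3 = 7/3 → (0, -21)
  seg 4: up by d7 = 23/2 → (0, -19/2)
  seg 5: right by d8 = 7/9 → (7/9, -19/2)
  seg 6: down by d5 = 43/6 → (7/9, -50/3)
  seg 7: down by d6 = 31 → (7/9, -143/3)
  seg 8: right by d4 = 86/3 → (265/9, -143/3)

d4 = 86/3
d5 = 43/6
d6 = 31
d7 = 23/2
d8 = 7/9
endpoint = (265/9, -143/3)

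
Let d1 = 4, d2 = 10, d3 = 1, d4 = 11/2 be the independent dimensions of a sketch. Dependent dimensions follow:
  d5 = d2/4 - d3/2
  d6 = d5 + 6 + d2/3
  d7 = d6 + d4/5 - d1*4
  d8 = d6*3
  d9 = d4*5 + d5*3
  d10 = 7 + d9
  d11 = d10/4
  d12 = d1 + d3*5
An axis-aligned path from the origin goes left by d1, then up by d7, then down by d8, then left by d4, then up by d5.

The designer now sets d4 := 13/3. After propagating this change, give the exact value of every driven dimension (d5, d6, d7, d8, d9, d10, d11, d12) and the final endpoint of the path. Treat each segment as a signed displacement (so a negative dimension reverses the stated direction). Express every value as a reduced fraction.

d5 = 2
d6 = 34/3
d7 = -19/5
d8 = 34
d9 = 83/3
d10 = 104/3
d11 = 26/3
d12 = 9
endpoint = (-25/3, -179/5)

Apply edit: d4 := 13/3
  d5 = d2/4 - d3/2 = 2
  d6 = d5 + 6 + d2/3 = 34/3
  d7 = d6 + d4/5 - d1*4 = -19/5
  d8 = d6*3 = 34
  d9 = d4*5 + d5*3 = 83/3
  d10 = 7 + d9 = 104/3
  d11 = d10/4 = 26/3
  d12 = d1 + d3*5 = 9
Walk from origin (0, 0):
  seg 1: left by d1 = 4 → (-4, 0)
  seg 2: up by d7 = -19/5 → (-4, -19/5)
  seg 3: down by d8 = 34 → (-4, -189/5)
  seg 4: left by d4 = 13/3 → (-25/3, -189/5)
  seg 5: up by d5 = 2 → (-25/3, -179/5)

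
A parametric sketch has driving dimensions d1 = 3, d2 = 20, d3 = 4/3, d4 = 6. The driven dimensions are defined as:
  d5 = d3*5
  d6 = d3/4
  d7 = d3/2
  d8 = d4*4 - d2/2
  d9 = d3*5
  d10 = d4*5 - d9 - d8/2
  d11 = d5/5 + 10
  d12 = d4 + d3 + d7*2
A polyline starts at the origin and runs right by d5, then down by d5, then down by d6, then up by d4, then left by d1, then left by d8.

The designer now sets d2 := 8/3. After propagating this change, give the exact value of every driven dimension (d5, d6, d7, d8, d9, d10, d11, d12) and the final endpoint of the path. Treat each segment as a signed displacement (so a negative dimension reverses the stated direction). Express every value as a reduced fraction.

d5 = 20/3
d6 = 1/3
d7 = 2/3
d8 = 68/3
d9 = 20/3
d10 = 12
d11 = 34/3
d12 = 26/3
endpoint = (-19, -1)

Apply edit: d2 := 8/3
  d5 = d3*5 = 20/3
  d6 = d3/4 = 1/3
  d7 = d3/2 = 2/3
  d8 = d4*4 - d2/2 = 68/3
  d9 = d3*5 = 20/3
  d10 = d4*5 - d9 - d8/2 = 12
  d11 = d5/5 + 10 = 34/3
  d12 = d4 + d3 + d7*2 = 26/3
Walk from origin (0, 0):
  seg 1: right by d5 = 20/3 → (20/3, 0)
  seg 2: down by d5 = 20/3 → (20/3, -20/3)
  seg 3: down by d6 = 1/3 → (20/3, -7)
  seg 4: up by d4 = 6 → (20/3, -1)
  seg 5: left by d1 = 3 → (11/3, -1)
  seg 6: left by d8 = 68/3 → (-19, -1)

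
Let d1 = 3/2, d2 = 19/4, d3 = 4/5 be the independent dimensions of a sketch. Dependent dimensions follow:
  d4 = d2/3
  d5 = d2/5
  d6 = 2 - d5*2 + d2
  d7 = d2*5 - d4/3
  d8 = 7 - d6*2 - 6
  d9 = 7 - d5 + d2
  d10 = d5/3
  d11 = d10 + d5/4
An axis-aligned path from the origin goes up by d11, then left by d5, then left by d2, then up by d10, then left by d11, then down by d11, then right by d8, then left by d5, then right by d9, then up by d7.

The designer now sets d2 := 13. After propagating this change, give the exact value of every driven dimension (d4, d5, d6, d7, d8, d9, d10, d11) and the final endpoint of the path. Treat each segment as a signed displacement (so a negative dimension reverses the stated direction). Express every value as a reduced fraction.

Apply edit: d2 := 13
  d4 = d2/3 = 13/3
  d5 = d2/5 = 13/5
  d6 = 2 - d5*2 + d2 = 49/5
  d7 = d2*5 - d4/3 = 572/9
  d8 = 7 - d6*2 - 6 = -93/5
  d9 = 7 - d5 + d2 = 87/5
  d10 = d5/3 = 13/15
  d11 = d10 + d5/4 = 91/60
Walk from origin (0, 0):
  seg 1: up by d11 = 91/60 → (0, 91/60)
  seg 2: left by d5 = 13/5 → (-13/5, 91/60)
  seg 3: left by d2 = 13 → (-78/5, 91/60)
  seg 4: up by d10 = 13/15 → (-78/5, 143/60)
  seg 5: left by d11 = 91/60 → (-1027/60, 143/60)
  seg 6: down by d11 = 91/60 → (-1027/60, 13/15)
  seg 7: right by d8 = -93/5 → (-2143/60, 13/15)
  seg 8: left by d5 = 13/5 → (-2299/60, 13/15)
  seg 9: right by d9 = 87/5 → (-251/12, 13/15)
  seg 10: up by d7 = 572/9 → (-251/12, 2899/45)

d4 = 13/3
d5 = 13/5
d6 = 49/5
d7 = 572/9
d8 = -93/5
d9 = 87/5
d10 = 13/15
d11 = 91/60
endpoint = (-251/12, 2899/45)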